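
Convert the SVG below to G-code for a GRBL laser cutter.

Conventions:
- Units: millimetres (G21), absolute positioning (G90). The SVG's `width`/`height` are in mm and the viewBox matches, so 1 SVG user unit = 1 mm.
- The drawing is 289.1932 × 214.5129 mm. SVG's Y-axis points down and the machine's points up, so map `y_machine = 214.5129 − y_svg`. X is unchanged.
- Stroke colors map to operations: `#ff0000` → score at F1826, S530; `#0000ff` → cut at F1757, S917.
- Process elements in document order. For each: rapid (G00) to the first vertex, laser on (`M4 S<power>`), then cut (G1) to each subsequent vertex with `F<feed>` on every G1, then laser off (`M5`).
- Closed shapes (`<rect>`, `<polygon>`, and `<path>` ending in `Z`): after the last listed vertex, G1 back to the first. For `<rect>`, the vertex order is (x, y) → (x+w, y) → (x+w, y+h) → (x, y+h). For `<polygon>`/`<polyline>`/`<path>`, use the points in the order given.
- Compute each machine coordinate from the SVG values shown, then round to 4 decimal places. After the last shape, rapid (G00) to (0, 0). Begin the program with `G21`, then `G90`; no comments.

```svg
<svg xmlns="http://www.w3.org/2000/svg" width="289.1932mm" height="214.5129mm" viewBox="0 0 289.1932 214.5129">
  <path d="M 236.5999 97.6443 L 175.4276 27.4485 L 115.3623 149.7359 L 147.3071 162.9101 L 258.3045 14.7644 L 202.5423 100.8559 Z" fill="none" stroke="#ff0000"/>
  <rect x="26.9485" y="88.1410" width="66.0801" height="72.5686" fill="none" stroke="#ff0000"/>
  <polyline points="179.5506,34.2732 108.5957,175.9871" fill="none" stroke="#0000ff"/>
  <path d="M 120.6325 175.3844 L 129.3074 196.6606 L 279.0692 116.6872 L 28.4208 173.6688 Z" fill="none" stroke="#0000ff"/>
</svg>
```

G21
G90
G00 X236.5999 Y116.8686
M4 S530
G1 X175.4276 Y187.0644 F1826
G1 X115.3623 Y64.7770 F1826
G1 X147.3071 Y51.6028 F1826
G1 X258.3045 Y199.7485 F1826
G1 X202.5423 Y113.6570 F1826
G1 X236.5999 Y116.8686 F1826
M5
G00 X26.9485 Y126.3719
M4 S530
G1 X93.0286 Y126.3719 F1826
G1 X93.0286 Y53.8033 F1826
G1 X26.9485 Y53.8033 F1826
G1 X26.9485 Y126.3719 F1826
M5
G00 X179.5506 Y180.2397
M4 S917
G1 X108.5957 Y38.5258 F1757
M5
G00 X120.6325 Y39.1285
M4 S917
G1 X129.3074 Y17.8523 F1757
G1 X279.0692 Y97.8257 F1757
G1 X28.4208 Y40.8441 F1757
G1 X120.6325 Y39.1285 F1757
M5
G00 X0.0000 Y0.0000

1 u = 1 mm; y_m = 214.5129 − y.

[1] `<path>` closed polygon, #ff0000→score S530 F1826: (236.5999,116.8686) → (175.4276,187.0644) → (115.3623,64.7770) → (147.3071,51.6028) → (258.3045,199.7485) → (202.5423,113.6570) → (236.5999,116.8686) (closed)

[2] `<rect>` rectangle, #ff0000→score S530 F1826: (26.9485,126.3719) → (93.0286,126.3719) → (93.0286,53.8033) → (26.9485,53.8033) → (26.9485,126.3719) (closed)

[3] `<polyline>` line segment, #0000ff→cut S917 F1757: (179.5506,180.2397) → (108.5957,38.5258)

[4] `<path>` closed polygon, #0000ff→cut S917 F1757: (120.6325,39.1285) → (129.3074,17.8523) → (279.0692,97.8257) → (28.4208,40.8441) → (120.6325,39.1285) (closed)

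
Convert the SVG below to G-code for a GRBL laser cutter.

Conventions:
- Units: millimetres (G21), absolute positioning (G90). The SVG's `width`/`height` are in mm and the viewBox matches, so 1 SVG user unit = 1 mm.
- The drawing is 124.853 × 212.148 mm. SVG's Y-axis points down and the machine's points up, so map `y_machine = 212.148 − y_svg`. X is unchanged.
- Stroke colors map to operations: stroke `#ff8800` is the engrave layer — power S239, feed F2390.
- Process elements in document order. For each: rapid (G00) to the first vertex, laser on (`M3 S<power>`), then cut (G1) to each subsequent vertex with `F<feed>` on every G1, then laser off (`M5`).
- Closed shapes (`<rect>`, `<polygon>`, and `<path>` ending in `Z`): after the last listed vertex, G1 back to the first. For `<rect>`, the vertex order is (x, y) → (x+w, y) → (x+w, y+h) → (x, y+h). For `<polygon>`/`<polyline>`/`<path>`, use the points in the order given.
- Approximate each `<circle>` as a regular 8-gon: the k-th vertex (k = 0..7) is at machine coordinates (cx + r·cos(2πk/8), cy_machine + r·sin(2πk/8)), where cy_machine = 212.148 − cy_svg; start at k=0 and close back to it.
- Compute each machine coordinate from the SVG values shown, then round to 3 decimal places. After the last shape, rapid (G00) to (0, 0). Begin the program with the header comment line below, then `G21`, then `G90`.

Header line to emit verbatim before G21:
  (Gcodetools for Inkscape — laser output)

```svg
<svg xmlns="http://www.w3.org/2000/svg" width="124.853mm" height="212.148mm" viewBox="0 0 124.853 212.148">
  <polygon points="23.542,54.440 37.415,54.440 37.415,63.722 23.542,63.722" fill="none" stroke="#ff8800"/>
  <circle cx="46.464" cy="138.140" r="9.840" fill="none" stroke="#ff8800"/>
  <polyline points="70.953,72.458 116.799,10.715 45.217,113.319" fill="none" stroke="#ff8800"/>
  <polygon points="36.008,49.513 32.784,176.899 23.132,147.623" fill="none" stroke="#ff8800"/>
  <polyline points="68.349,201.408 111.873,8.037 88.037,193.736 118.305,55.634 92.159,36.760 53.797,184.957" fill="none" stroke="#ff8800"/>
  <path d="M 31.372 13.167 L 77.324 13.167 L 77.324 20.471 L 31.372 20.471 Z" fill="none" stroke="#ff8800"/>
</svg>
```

(Gcodetools for Inkscape — laser output)
G21
G90
G00 X23.542 Y157.708
M3 S239
G1 X37.415 Y157.708 F2390
G1 X37.415 Y148.426 F2390
G1 X23.542 Y148.426 F2390
G1 X23.542 Y157.708 F2390
M5
G00 X56.304 Y74.008
M3 S239
G1 X53.422 Y80.966 F2390
G1 X46.464 Y83.848 F2390
G1 X39.506 Y80.966 F2390
G1 X36.624 Y74.008 F2390
G1 X39.506 Y67.050 F2390
G1 X46.464 Y64.168 F2390
G1 X53.422 Y67.050 F2390
G1 X56.304 Y74.008 F2390
M5
G00 X70.953 Y139.690
M3 S239
G1 X116.799 Y201.433 F2390
G1 X45.217 Y98.829 F2390
M5
G00 X36.008 Y162.635
M3 S239
G1 X32.784 Y35.249 F2390
G1 X23.132 Y64.525 F2390
G1 X36.008 Y162.635 F2390
M5
G00 X68.349 Y10.740
M3 S239
G1 X111.873 Y204.111 F2390
G1 X88.037 Y18.412 F2390
G1 X118.305 Y156.514 F2390
G1 X92.159 Y175.388 F2390
G1 X53.797 Y27.191 F2390
M5
G00 X31.372 Y198.981
M3 S239
G1 X77.324 Y198.981 F2390
G1 X77.324 Y191.677 F2390
G1 X31.372 Y191.677 F2390
G1 X31.372 Y198.981 F2390
M5
G00 X0.000 Y0.000

1 u = 1 mm; y_m = 212.148 − y.

[1] `<polygon>` rectangle, #ff8800→engrave S239 F2390: (23.542,157.708) → (37.415,157.708) → (37.415,148.426) → (23.542,148.426) → (23.542,157.708) (closed)

[2] `<circle>` circle, #ff8800→engrave S239 F2390: (56.304,74.008) → (53.422,80.966) → (46.464,83.848) → (39.506,80.966) → (36.624,74.008) → (39.506,67.050) → (46.464,64.168) → (53.422,67.050) → (56.304,74.008) (closed)

[3] `<polyline>` open polyline, #ff8800→engrave S239 F2390: (70.953,139.690) → (116.799,201.433) → (45.217,98.829)

[4] `<polygon>` closed polygon, #ff8800→engrave S239 F2390: (36.008,162.635) → (32.784,35.249) → (23.132,64.525) → (36.008,162.635) (closed)

[5] `<polyline>` open polyline, #ff8800→engrave S239 F2390: (68.349,10.740) → (111.873,204.111) → (88.037,18.412) → (118.305,156.514) → (92.159,175.388) → (53.797,27.191)

[6] `<path>` rectangle, #ff8800→engrave S239 F2390: (31.372,198.981) → (77.324,198.981) → (77.324,191.677) → (31.372,191.677) → (31.372,198.981) (closed)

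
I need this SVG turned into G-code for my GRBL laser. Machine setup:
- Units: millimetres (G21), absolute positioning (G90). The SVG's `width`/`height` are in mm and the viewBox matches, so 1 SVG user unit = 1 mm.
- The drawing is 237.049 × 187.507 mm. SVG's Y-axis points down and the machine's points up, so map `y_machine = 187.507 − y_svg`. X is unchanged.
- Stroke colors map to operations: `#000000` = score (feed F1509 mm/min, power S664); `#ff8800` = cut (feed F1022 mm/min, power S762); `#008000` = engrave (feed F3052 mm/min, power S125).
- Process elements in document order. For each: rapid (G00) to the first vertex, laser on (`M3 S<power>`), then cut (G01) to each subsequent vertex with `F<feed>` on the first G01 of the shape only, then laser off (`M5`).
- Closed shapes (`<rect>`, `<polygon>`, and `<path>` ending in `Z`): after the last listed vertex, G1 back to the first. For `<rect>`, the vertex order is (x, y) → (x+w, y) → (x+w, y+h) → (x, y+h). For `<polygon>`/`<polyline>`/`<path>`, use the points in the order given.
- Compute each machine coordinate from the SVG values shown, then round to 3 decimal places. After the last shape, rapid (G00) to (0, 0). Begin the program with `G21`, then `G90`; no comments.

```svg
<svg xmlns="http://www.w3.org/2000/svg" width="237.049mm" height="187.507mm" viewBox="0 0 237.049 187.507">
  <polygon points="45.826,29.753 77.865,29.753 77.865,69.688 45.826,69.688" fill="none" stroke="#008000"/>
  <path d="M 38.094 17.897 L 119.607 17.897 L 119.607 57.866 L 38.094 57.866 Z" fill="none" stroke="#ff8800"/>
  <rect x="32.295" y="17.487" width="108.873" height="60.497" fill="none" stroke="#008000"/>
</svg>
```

G21
G90
G00 X45.826 Y157.754
M3 S125
G01 X77.865 Y157.754 F3052
G01 X77.865 Y117.819
G01 X45.826 Y117.819
G01 X45.826 Y157.754
M5
G00 X38.094 Y169.610
M3 S762
G01 X119.607 Y169.610 F1022
G01 X119.607 Y129.641
G01 X38.094 Y129.641
G01 X38.094 Y169.610
M5
G00 X32.295 Y170.020
M3 S125
G01 X141.168 Y170.020 F3052
G01 X141.168 Y109.523
G01 X32.295 Y109.523
G01 X32.295 Y170.020
M5
G00 X0.000 Y0.000

1 u = 1 mm; y_m = 187.507 − y.

[1] `<polygon>` rectangle, #008000→engrave S125 F3052: (45.826,157.754) → (77.865,157.754) → (77.865,117.819) → (45.826,117.819) → (45.826,157.754) (closed)

[2] `<path>` rectangle, #ff8800→cut S762 F1022: (38.094,169.610) → (119.607,169.610) → (119.607,129.641) → (38.094,129.641) → (38.094,169.610) (closed)

[3] `<rect>` rectangle, #008000→engrave S125 F3052: (32.295,170.020) → (141.168,170.020) → (141.168,109.523) → (32.295,109.523) → (32.295,170.020) (closed)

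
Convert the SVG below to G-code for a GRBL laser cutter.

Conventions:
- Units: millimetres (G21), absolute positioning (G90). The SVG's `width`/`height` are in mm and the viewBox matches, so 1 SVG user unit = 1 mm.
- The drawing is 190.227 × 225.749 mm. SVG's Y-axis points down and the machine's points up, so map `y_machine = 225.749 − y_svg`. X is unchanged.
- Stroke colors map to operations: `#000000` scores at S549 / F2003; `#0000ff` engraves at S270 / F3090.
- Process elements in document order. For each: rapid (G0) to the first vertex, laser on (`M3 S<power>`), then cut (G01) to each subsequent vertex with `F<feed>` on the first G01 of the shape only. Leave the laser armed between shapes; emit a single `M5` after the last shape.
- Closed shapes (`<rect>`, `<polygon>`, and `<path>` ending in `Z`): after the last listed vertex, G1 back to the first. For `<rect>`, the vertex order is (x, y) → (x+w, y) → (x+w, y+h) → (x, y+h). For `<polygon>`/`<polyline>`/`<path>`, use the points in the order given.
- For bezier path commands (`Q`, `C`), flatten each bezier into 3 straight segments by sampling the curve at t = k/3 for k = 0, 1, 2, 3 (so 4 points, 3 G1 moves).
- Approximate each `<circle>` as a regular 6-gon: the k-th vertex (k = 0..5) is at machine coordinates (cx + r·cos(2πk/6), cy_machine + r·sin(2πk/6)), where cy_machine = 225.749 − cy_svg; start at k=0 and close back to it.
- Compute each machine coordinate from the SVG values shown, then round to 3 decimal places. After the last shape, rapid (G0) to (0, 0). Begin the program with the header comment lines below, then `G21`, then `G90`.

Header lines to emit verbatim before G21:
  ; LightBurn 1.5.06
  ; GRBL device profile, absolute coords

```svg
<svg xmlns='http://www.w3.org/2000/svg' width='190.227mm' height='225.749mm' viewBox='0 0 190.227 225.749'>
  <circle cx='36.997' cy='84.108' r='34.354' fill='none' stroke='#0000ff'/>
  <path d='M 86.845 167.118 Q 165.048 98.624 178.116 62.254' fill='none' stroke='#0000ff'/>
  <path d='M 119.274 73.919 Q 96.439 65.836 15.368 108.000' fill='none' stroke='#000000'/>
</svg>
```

; LightBurn 1.5.06
; GRBL device profile, absolute coords
G21
G90
G0 X71.351 Y141.641
M3 S270
G01 X54.174 Y171.392 F3090
G01 X19.820 Y171.392
G01 X2.643 Y141.641
G01 X19.820 Y111.890
G01 X54.174 Y111.890
G01 X71.351 Y141.641
G0 X86.845 Y58.631
M3 S270
G01 X131.743 Y100.724 F3090
G01 X162.167 Y135.679
G01 X178.116 Y163.495
G0 X119.274 Y151.830
M3 S549
G01 X97.580 Y151.636 F2003
G01 X62.945 Y140.275
G01 X15.368 Y117.749
M5
G0 X0.000 Y0.000

1 u = 1 mm; y_m = 225.749 − y.

[1] `<circle>` circle, #0000ff→engrave S270 F3090: (71.351,141.641) → (54.174,171.392) → (19.820,171.392) → (2.643,141.641) → (19.820,111.890) → (54.174,111.890) → (71.351,141.641) (closed)

[2] `<path>` quadratic bezier, #0000ff→engrave S270 F3090: (86.845,58.631) → (131.743,100.724) → (162.167,135.679) → (178.116,163.495)

[3] `<path>` quadratic bezier, #000000→score S549 F2003: (119.274,151.830) → (97.580,151.636) → (62.945,140.275) → (15.368,117.749)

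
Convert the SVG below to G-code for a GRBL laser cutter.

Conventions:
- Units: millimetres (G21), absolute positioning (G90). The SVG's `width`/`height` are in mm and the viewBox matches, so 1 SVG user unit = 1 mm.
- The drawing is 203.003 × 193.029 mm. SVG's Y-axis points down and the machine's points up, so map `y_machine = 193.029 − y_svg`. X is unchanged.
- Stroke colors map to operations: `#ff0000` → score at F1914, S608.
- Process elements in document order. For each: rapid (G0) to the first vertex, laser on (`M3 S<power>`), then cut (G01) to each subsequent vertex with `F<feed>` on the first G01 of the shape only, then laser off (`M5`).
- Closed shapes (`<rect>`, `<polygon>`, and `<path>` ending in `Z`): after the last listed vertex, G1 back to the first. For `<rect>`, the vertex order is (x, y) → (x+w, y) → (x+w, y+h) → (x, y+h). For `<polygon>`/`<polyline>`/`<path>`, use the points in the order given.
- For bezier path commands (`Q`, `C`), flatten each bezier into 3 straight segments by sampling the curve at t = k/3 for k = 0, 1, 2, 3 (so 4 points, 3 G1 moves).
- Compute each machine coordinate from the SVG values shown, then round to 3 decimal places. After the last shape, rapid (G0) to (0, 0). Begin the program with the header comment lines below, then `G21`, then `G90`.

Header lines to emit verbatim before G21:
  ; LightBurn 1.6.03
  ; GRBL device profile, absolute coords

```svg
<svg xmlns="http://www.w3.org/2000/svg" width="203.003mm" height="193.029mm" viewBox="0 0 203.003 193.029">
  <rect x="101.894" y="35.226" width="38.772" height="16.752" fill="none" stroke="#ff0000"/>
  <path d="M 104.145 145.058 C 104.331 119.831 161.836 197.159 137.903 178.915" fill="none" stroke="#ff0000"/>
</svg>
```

; LightBurn 1.6.03
; GRBL device profile, absolute coords
G21
G90
G0 X101.894 Y157.803
M3 S608
G01 X140.666 Y157.803 F1914
G01 X140.666 Y141.051
G01 X101.894 Y141.051
G01 X101.894 Y157.803
M5
G0 X104.145 Y47.971
M3 S608
G01 X118.298 Y46.351 F1914
G01 X139.829 Y20.389
G01 X137.903 Y14.114
M5
G0 X0.000 Y0.000

1 u = 1 mm; y_m = 193.029 − y.

[1] `<rect>` rectangle, #ff0000→score S608 F1914: (101.894,157.803) → (140.666,157.803) → (140.666,141.051) → (101.894,141.051) → (101.894,157.803) (closed)

[2] `<path>` cubic bezier, #ff0000→score S608 F1914: (104.145,47.971) → (118.298,46.351) → (139.829,20.389) → (137.903,14.114)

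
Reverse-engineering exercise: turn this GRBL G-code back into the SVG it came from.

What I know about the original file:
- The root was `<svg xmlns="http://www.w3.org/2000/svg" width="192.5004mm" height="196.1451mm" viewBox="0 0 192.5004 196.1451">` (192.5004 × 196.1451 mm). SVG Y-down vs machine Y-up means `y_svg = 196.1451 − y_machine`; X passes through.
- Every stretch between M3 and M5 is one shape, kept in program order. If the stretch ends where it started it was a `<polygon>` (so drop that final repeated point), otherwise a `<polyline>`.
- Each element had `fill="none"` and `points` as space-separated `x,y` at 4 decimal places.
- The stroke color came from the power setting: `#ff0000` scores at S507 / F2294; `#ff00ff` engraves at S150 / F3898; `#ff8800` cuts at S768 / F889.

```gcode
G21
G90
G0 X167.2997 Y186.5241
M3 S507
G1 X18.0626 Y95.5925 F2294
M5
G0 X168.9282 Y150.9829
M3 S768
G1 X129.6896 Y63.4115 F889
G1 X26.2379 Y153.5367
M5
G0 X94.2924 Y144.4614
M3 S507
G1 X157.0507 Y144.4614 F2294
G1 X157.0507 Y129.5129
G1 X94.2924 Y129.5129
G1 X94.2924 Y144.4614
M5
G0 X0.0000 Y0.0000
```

<svg xmlns="http://www.w3.org/2000/svg" width="192.5004mm" height="196.1451mm" viewBox="0 0 192.5004 196.1451">
  <polyline points="167.2997,9.6210 18.0626,100.5526" fill="none" stroke="#ff0000"/>
  <polyline points="168.9282,45.1622 129.6896,132.7336 26.2379,42.6084" fill="none" stroke="#ff8800"/>
  <polygon points="94.2924,51.6837 157.0507,51.6837 157.0507,66.6322 94.2924,66.6322" fill="none" stroke="#ff0000"/>
</svg>

y_svg = 196.1451 − y_m.

[1] S507→`#ff0000` (score); open run; points: 167.2997,9.6210 18.0626,100.5526

[2] S768→`#ff8800` (cut); open run; points: 168.9282,45.1622 129.6896,132.7336 26.2379,42.6084

[3] S507→`#ff0000` (score); closed run; points: 94.2924,51.6837 157.0507,51.6837 157.0507,66.6322 94.2924,66.6322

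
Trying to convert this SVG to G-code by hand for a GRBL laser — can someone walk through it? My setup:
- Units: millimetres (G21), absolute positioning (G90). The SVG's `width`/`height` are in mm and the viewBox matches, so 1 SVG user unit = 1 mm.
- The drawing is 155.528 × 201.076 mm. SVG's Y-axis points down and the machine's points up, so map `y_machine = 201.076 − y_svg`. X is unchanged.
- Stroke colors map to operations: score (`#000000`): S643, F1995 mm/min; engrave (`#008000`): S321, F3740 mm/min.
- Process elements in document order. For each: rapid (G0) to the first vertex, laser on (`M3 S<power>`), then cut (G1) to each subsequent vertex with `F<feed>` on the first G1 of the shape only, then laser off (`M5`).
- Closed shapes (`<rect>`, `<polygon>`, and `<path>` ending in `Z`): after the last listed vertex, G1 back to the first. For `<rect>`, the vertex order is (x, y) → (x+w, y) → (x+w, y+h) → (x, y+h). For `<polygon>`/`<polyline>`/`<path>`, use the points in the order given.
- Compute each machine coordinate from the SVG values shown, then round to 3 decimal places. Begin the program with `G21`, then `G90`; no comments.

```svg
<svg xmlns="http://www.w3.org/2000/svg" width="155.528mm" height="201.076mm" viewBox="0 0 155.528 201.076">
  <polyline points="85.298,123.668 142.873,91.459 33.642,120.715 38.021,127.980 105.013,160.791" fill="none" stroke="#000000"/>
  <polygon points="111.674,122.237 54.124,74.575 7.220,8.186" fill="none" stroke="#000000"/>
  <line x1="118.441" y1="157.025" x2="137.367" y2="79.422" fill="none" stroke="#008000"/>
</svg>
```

1 u = 1 mm; y_m = 201.076 − y.

[1] `<polyline>` open polyline, #000000→score S643 F1995: (85.298,77.408) → (142.873,109.617) → (33.642,80.361) → (38.021,73.096) → (105.013,40.285)

[2] `<polygon>` closed polygon, #000000→score S643 F1995: (111.674,78.839) → (54.124,126.501) → (7.220,192.890) → (111.674,78.839) (closed)

[3] `<line>` line segment, #008000→engrave S321 F3740: (118.441,44.051) → (137.367,121.654)

G21
G90
G0 X85.298 Y77.408
M3 S643
G1 X142.873 Y109.617 F1995
G1 X33.642 Y80.361
G1 X38.021 Y73.096
G1 X105.013 Y40.285
M5
G0 X111.674 Y78.839
M3 S643
G1 X54.124 Y126.501 F1995
G1 X7.220 Y192.890
G1 X111.674 Y78.839
M5
G0 X118.441 Y44.051
M3 S321
G1 X137.367 Y121.654 F3740
M5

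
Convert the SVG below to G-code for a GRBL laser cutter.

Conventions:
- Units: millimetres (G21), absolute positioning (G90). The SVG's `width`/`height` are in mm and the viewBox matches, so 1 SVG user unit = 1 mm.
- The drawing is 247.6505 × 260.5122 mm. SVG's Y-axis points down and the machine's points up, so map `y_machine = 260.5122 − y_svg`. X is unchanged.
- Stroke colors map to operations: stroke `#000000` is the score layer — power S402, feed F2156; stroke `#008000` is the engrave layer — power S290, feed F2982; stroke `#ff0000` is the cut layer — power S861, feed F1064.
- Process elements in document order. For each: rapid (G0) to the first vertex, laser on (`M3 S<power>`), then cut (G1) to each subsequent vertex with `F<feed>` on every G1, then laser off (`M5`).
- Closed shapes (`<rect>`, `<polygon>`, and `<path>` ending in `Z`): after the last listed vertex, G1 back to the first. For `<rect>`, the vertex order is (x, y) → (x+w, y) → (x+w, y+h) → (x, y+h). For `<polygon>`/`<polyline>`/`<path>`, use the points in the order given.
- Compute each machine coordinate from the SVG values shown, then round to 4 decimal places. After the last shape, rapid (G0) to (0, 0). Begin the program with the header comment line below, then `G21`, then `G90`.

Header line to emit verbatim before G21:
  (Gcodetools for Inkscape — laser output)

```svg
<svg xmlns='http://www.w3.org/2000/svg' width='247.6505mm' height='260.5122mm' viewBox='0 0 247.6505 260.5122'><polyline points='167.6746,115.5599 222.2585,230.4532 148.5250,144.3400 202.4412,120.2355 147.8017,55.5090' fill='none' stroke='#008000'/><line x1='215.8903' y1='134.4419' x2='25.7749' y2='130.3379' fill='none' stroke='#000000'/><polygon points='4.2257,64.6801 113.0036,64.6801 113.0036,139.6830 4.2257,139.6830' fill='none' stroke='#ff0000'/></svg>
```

(Gcodetools for Inkscape — laser output)
G21
G90
G0 X167.6746 Y144.9523
M3 S290
G1 X222.2585 Y30.0590 F2982
G1 X148.5250 Y116.1722 F2982
G1 X202.4412 Y140.2767 F2982
G1 X147.8017 Y205.0032 F2982
M5
G0 X215.8903 Y126.0703
M3 S402
G1 X25.7749 Y130.1743 F2156
M5
G0 X4.2257 Y195.8321
M3 S861
G1 X113.0036 Y195.8321 F1064
G1 X113.0036 Y120.8292 F1064
G1 X4.2257 Y120.8292 F1064
G1 X4.2257 Y195.8321 F1064
M5
G0 X0.0000 Y0.0000

Since the viewBox matches the mm dimensions, user units are millimetres directly. The only transform is the Y-flip y_m = 260.5122 − y_svg.

Shape 1 is a open polyline drawn with `<polyline>`. Its stroke #008000 means engrave at S290, F2982. After flipping Y the toolpath is (167.6746,144.9523) → (222.2585,30.0590) → (148.5250,116.1722) → (202.4412,140.2767) → (147.8017,205.0032).

Shape 2 is a line segment drawn with `<line>`. Its stroke #000000 means score at S402, F2156. After flipping Y the toolpath is (215.8903,126.0703) → (25.7749,130.1743).

Shape 3 is a rectangle drawn with `<polygon>`. Its stroke #ff0000 means cut at S861, F1064. After flipping Y the toolpath is (4.2257,195.8321) → (113.0036,195.8321) → (113.0036,120.8292) → (4.2257,120.8292) → (4.2257,195.8321), returning to the start.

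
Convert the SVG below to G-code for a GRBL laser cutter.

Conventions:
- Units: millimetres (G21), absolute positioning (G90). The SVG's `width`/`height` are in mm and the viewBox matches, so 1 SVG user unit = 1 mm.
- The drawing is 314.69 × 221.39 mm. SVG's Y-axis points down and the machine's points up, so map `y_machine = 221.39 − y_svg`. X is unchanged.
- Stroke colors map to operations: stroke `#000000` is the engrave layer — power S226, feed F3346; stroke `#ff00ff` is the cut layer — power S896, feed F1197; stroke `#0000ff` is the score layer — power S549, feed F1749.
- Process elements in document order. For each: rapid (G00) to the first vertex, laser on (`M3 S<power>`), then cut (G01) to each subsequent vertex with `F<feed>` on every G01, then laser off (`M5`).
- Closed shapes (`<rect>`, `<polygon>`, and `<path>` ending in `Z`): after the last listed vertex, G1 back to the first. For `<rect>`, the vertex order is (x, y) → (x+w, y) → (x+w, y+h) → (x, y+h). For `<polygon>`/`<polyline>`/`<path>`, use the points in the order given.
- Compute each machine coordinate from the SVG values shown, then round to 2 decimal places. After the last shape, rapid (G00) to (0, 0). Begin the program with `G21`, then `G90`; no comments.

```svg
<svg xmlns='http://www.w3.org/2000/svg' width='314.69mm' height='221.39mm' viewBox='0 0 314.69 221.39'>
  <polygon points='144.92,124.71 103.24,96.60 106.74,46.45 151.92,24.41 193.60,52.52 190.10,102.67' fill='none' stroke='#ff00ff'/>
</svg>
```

1 u = 1 mm; y_m = 221.39 − y.

[1] `<polygon>` regular polygon, #ff00ff→cut S896 F1197: (144.92,96.68) → (103.24,124.79) → (106.74,174.94) → (151.92,196.98) → (193.60,168.87) → (190.10,118.72) → (144.92,96.68) (closed)

G21
G90
G00 X144.92 Y96.68
M3 S896
G01 X103.24 Y124.79 F1197
G01 X106.74 Y174.94 F1197
G01 X151.92 Y196.98 F1197
G01 X193.60 Y168.87 F1197
G01 X190.10 Y118.72 F1197
G01 X144.92 Y96.68 F1197
M5
G00 X0.00 Y0.00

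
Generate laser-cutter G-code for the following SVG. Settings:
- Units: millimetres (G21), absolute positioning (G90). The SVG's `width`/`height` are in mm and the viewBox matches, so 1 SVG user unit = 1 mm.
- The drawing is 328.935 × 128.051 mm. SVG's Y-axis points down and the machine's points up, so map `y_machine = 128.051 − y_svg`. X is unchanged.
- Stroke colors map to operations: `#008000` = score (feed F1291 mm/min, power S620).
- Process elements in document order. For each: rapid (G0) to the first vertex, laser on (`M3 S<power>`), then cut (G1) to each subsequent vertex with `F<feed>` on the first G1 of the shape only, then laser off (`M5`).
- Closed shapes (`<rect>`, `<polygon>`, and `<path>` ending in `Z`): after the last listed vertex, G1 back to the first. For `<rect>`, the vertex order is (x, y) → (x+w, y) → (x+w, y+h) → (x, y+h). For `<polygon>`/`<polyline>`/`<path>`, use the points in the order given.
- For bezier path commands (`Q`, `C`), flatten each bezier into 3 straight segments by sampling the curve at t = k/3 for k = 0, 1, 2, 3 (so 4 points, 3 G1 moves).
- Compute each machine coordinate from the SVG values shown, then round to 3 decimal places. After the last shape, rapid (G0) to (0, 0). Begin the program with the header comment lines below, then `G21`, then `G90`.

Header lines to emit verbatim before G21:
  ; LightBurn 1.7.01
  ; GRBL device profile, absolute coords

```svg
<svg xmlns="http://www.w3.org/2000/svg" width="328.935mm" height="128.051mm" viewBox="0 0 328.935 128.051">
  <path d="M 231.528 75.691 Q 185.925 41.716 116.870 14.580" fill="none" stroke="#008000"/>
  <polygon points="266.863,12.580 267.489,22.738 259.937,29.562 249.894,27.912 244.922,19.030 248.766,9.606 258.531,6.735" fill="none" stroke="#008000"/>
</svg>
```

; LightBurn 1.7.01
; GRBL device profile, absolute coords
G21
G90
G0 X231.528 Y52.360
M3 S620
G1 X198.520 Y74.250 F1291
G1 X160.301 Y94.620
G1 X116.870 Y113.471
M5
G0 X266.863 Y115.471
M3 S620
G1 X267.489 Y105.313 F1291
G1 X259.937 Y98.489
G1 X249.894 Y100.139
G1 X244.922 Y109.021
G1 X248.766 Y118.445
G1 X258.531 Y121.316
G1 X266.863 Y115.471
M5
G0 X0.000 Y0.000

1 u = 1 mm; y_m = 128.051 − y.

[1] `<path>` quadratic bezier, #008000→score S620 F1291: (231.528,52.360) → (198.520,74.250) → (160.301,94.620) → (116.870,113.471)

[2] `<polygon>` regular polygon, #008000→score S620 F1291: (266.863,115.471) → (267.489,105.313) → (259.937,98.489) → (249.894,100.139) → (244.922,109.021) → (248.766,118.445) → (258.531,121.316) → (266.863,115.471) (closed)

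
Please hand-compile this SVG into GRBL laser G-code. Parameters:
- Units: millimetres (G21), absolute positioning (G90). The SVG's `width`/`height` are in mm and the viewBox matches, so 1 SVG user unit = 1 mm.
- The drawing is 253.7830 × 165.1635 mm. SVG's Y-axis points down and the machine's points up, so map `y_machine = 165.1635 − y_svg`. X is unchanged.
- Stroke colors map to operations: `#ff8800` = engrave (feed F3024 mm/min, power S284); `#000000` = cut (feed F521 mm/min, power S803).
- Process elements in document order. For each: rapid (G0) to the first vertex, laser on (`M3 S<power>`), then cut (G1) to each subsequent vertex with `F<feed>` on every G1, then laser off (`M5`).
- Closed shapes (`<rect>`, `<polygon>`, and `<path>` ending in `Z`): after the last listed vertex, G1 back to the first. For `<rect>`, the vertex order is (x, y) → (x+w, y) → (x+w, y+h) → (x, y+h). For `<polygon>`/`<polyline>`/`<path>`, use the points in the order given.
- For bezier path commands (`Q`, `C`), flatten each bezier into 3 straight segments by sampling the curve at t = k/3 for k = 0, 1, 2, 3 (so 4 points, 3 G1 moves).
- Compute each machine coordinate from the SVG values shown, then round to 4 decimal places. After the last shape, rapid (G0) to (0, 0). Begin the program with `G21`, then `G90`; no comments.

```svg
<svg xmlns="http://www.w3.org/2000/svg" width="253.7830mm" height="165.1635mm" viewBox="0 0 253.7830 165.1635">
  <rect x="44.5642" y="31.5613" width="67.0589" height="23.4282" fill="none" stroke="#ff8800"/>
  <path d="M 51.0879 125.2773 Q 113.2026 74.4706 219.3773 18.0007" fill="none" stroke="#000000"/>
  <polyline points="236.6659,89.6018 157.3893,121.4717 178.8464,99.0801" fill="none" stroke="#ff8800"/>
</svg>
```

G21
G90
G0 X44.5642 Y133.6022
M3 S284
G1 X111.6231 Y133.6022 F3024
G1 X111.6231 Y110.1740 F3024
G1 X44.5642 Y110.1740 F3024
G1 X44.5642 Y133.6022 F3024
M5
G0 X51.0879 Y39.8862
M3 S803
G1 X97.3933 Y74.3866 F521
G1 X153.4897 Y110.1454 F521
G1 X219.3773 Y147.1628 F521
M5
G0 X236.6659 Y75.5617
M3 S284
G1 X157.3893 Y43.6918 F3024
G1 X178.8464 Y66.0834 F3024
M5
G0 X0.0000 Y0.0000

viewBox `0 0 253.7830 165.1635` with mm width/height → 1 unit = 1 mm. Flip: y_m = 165.1635 − y_svg.

**Shape 1** — `<rect>` rectangle, stroke `#ff8800` → engrave (S284, F3024). Machine vertices: (44.5642,133.6022) → (111.6231,133.6022) → (111.6231,110.1740) → (44.5642,110.1740) → (44.5642,133.6022). Closed: final G1 returns to the first vertex.

**Shape 2** — `<path>` quadratic bezier, stroke `#000000` → cut (S803, F521). Control points (SVG): P0=(51.0879,125.2773), P1=(113.2026,74.4706), P2=(219.3773,18.0007); sampled at t=k/3. Machine vertices: (51.0879,39.8862) → (97.3933,74.3866) → (153.4897,110.1454) → (219.3773,147.1628). Open path.

**Shape 3** — `<polyline>` open polyline, stroke `#ff8800` → engrave (S284, F3024). Machine vertices: (236.6659,75.5617) → (157.3893,43.6918) → (178.8464,66.0834). Open path.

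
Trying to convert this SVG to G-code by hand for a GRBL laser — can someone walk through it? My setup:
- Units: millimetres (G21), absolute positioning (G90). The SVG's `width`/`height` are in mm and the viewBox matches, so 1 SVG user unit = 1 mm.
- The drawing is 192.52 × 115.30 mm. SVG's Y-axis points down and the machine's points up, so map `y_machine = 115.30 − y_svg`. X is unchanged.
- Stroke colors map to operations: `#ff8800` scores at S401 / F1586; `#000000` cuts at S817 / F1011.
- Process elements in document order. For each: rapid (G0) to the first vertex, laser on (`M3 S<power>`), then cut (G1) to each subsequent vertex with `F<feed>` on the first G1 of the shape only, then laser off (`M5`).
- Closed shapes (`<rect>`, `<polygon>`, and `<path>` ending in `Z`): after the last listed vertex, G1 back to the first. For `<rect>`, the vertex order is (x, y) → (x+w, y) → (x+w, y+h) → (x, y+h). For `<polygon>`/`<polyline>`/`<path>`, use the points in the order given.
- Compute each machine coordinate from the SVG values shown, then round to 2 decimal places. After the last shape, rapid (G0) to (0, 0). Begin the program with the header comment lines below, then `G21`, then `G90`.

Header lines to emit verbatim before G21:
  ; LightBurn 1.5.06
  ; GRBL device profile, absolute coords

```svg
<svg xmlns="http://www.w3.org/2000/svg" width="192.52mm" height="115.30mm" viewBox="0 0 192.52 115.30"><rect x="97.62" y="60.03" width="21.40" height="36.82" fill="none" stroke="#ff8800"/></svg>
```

; LightBurn 1.5.06
; GRBL device profile, absolute coords
G21
G90
G0 X97.62 Y55.27
M3 S401
G1 X119.02 Y55.27 F1586
G1 X119.02 Y18.45
G1 X97.62 Y18.45
G1 X97.62 Y55.27
M5
G0 X0.00 Y0.00

1 u = 1 mm; y_m = 115.30 − y.

[1] `<rect>` rectangle, #ff8800→score S401 F1586: (97.62,55.27) → (119.02,55.27) → (119.02,18.45) → (97.62,18.45) → (97.62,55.27) (closed)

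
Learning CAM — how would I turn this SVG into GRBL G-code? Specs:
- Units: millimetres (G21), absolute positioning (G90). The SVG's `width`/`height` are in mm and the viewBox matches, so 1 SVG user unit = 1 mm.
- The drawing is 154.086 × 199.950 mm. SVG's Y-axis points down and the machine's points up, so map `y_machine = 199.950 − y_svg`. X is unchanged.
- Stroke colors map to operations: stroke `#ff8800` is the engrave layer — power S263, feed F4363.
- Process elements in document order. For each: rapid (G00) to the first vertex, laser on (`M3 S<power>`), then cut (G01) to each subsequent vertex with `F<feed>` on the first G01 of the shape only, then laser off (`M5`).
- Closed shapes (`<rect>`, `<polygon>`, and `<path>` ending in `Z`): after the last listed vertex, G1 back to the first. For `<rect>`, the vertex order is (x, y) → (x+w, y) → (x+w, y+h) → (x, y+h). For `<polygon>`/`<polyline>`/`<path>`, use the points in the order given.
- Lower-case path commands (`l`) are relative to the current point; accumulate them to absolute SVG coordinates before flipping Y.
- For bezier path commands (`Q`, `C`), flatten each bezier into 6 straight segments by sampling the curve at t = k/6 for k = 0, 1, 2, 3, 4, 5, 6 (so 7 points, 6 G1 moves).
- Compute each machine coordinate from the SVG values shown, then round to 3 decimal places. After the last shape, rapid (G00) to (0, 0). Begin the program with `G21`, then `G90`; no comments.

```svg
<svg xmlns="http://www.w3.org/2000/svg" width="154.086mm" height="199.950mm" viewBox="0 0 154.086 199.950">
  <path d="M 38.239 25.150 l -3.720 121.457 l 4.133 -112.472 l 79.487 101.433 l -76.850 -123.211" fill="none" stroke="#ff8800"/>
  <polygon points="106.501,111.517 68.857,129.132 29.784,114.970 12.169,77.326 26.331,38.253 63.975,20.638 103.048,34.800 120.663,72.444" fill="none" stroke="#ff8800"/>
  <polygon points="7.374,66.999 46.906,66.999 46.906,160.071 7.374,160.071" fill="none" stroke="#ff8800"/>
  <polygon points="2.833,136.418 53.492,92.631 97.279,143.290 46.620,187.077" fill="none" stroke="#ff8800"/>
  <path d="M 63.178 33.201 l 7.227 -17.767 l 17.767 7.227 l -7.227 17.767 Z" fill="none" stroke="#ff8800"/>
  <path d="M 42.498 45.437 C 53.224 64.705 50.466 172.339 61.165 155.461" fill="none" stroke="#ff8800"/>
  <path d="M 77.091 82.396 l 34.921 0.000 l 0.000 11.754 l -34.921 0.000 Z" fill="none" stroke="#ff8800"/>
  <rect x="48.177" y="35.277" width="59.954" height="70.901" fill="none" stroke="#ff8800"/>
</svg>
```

G21
G90
G00 X38.239 Y174.800
M3 S263
G01 X34.519 Y53.343 F4363
G01 X38.652 Y165.815
G01 X118.139 Y64.382
G01 X41.289 Y187.593
M5
G00 X106.501 Y88.433
M3 S263
G01 X68.857 Y70.818 F4363
G01 X29.784 Y84.980
G01 X12.169 Y122.624
G01 X26.331 Y161.697
G01 X63.975 Y179.312
G01 X103.048 Y165.150
G01 X120.663 Y127.506
G01 X106.501 Y88.433
M5
G00 X7.374 Y132.951
M3 S263
G01 X46.906 Y132.951 F4363
G01 X46.906 Y39.879
G01 X7.374 Y39.879
G01 X7.374 Y132.951
M5
G00 X2.833 Y63.532
M3 S263
G01 X53.492 Y107.319 F4363
G01 X97.279 Y56.660
G01 X46.620 Y12.873
G01 X2.833 Y63.532
M5
G00 X63.178 Y166.749
M3 S263
G01 X70.405 Y184.516 F4363
G01 X88.172 Y177.289
G01 X80.945 Y159.522
G01 X63.178 Y166.749
M5
G00 X42.498 Y154.513
M3 S263
G01 X46.862 Y138.501 F4363
G01 X49.727 Y113.674
G01 X51.842 Y85.946
G01 X53.954 Y61.231
G01 X56.812 Y45.440
G01 X61.165 Y44.489
M5
G00 X77.091 Y117.554
M3 S263
G01 X112.012 Y117.554 F4363
G01 X112.012 Y105.800
G01 X77.091 Y105.800
G01 X77.091 Y117.554
M5
G00 X48.177 Y164.673
M3 S263
G01 X108.131 Y164.673 F4363
G01 X108.131 Y93.772
G01 X48.177 Y93.772
G01 X48.177 Y164.673
M5
G00 X0.000 Y0.000

1 u = 1 mm; y_m = 199.950 − y.

[1] `<path>` open polyline, #ff8800→engrave S263 F4363: (38.239,174.800) → (34.519,53.343) → (38.652,165.815) → (118.139,64.382) → (41.289,187.593)

[2] `<polygon>` regular polygon, #ff8800→engrave S263 F4363: (106.501,88.433) → (68.857,70.818) → (29.784,84.980) → (12.169,122.624) → (26.331,161.697) → (63.975,179.312) → (103.048,165.150) → (120.663,127.506) → (106.501,88.433) (closed)

[3] `<polygon>` rectangle, #ff8800→engrave S263 F4363: (7.374,132.951) → (46.906,132.951) → (46.906,39.879) → (7.374,39.879) → (7.374,132.951) (closed)

[4] `<polygon>` regular polygon, #ff8800→engrave S263 F4363: (2.833,63.532) → (53.492,107.319) → (97.279,56.660) → (46.620,12.873) → (2.833,63.532) (closed)

[5] `<path>` regular polygon, #ff8800→engrave S263 F4363: (63.178,166.749) → (70.405,184.516) → (88.172,177.289) → (80.945,159.522) → (63.178,166.749) (closed)

[6] `<path>` cubic bezier, #ff8800→engrave S263 F4363: (42.498,154.513) → (46.862,138.501) → (49.727,113.674) → (51.842,85.946) → (53.954,61.231) → (56.812,45.440) → (61.165,44.489)

[7] `<path>` rectangle, #ff8800→engrave S263 F4363: (77.091,117.554) → (112.012,117.554) → (112.012,105.800) → (77.091,105.800) → (77.091,117.554) (closed)

[8] `<rect>` rectangle, #ff8800→engrave S263 F4363: (48.177,164.673) → (108.131,164.673) → (108.131,93.772) → (48.177,93.772) → (48.177,164.673) (closed)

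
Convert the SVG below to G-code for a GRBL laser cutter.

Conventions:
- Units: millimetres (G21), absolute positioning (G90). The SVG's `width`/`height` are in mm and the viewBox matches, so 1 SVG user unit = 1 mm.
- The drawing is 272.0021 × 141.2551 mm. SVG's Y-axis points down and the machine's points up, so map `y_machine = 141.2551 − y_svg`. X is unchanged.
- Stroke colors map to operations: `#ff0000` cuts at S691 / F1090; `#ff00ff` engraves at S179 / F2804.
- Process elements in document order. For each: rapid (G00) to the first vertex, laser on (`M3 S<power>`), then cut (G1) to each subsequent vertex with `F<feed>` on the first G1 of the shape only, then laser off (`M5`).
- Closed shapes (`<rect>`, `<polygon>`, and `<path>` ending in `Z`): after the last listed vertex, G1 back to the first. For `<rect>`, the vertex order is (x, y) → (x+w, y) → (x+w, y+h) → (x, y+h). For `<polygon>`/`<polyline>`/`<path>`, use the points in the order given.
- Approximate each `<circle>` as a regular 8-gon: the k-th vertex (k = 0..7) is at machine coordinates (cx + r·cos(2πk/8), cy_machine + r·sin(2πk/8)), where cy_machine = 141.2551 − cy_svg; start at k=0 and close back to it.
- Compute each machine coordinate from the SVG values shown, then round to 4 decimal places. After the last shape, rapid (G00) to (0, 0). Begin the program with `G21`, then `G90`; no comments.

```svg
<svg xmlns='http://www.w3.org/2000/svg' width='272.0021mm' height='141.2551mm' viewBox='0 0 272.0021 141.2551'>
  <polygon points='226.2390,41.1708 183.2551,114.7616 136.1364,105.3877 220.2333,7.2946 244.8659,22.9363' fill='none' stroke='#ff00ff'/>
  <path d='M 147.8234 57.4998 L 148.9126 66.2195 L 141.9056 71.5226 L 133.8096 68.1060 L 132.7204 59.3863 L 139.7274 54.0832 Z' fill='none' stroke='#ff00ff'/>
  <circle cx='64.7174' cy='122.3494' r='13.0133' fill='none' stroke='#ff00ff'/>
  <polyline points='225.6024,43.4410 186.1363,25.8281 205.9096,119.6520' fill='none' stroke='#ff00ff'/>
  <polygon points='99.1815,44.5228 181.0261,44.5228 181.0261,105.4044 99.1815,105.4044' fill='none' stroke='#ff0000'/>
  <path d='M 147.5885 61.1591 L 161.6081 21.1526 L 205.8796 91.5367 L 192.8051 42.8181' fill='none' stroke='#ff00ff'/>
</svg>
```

Since the viewBox matches the mm dimensions, user units are millimetres directly. The only transform is the Y-flip y_m = 141.2551 − y_svg.

Shape 1 is a closed polygon drawn with `<polygon>`. Its stroke #ff00ff means engrave at S179, F2804. After flipping Y the toolpath is (226.2390,100.0843) → (183.2551,26.4935) → (136.1364,35.8674) → (220.2333,133.9605) → (244.8659,118.3188) → (226.2390,100.0843), returning to the start.

Shape 2 is a regular polygon drawn with `<path>`. Its stroke #ff00ff means engrave at S179, F2804. After flipping Y the toolpath is (147.8234,83.7553) → (148.9126,75.0356) → (141.9056,69.7325) → (133.8096,73.1491) → (132.7204,81.8688) → (139.7274,87.1719) → (147.8234,83.7553), returning to the start.

Shape 3 is a circle drawn with `<circle>`. Its stroke #ff00ff means engrave at S179, F2804. After flipping Y the toolpath is (77.7307,18.9057) → (73.9192,28.1075) → (64.7174,31.9190) → (55.5156,28.1075) → (51.7041,18.9057) → (55.5156,9.7039) → (64.7174,5.8924) → (73.9192,9.7039) → (77.7307,18.9057), returning to the start.

Shape 4 is a open polyline drawn with `<polyline>`. Its stroke #ff00ff means engrave at S179, F2804. After flipping Y the toolpath is (225.6024,97.8141) → (186.1363,115.4270) → (205.9096,21.6031).

Shape 5 is a rectangle drawn with `<polygon>`. Its stroke #ff0000 means cut at S691, F1090. After flipping Y the toolpath is (99.1815,96.7323) → (181.0261,96.7323) → (181.0261,35.8507) → (99.1815,35.8507) → (99.1815,96.7323), returning to the start.

Shape 6 is a open polyline drawn with `<path>`. Its stroke #ff00ff means engrave at S179, F2804. After flipping Y the toolpath is (147.5885,80.0960) → (161.6081,120.1025) → (205.8796,49.7184) → (192.8051,98.4370).

G21
G90
G00 X226.2390 Y100.0843
M3 S179
G1 X183.2551 Y26.4935 F2804
G1 X136.1364 Y35.8674
G1 X220.2333 Y133.9605
G1 X244.8659 Y118.3188
G1 X226.2390 Y100.0843
M5
G00 X147.8234 Y83.7553
M3 S179
G1 X148.9126 Y75.0356 F2804
G1 X141.9056 Y69.7325
G1 X133.8096 Y73.1491
G1 X132.7204 Y81.8688
G1 X139.7274 Y87.1719
G1 X147.8234 Y83.7553
M5
G00 X77.7307 Y18.9057
M3 S179
G1 X73.9192 Y28.1075 F2804
G1 X64.7174 Y31.9190
G1 X55.5156 Y28.1075
G1 X51.7041 Y18.9057
G1 X55.5156 Y9.7039
G1 X64.7174 Y5.8924
G1 X73.9192 Y9.7039
G1 X77.7307 Y18.9057
M5
G00 X225.6024 Y97.8141
M3 S179
G1 X186.1363 Y115.4270 F2804
G1 X205.9096 Y21.6031
M5
G00 X99.1815 Y96.7323
M3 S691
G1 X181.0261 Y96.7323 F1090
G1 X181.0261 Y35.8507
G1 X99.1815 Y35.8507
G1 X99.1815 Y96.7323
M5
G00 X147.5885 Y80.0960
M3 S179
G1 X161.6081 Y120.1025 F2804
G1 X205.8796 Y49.7184
G1 X192.8051 Y98.4370
M5
G00 X0.0000 Y0.0000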